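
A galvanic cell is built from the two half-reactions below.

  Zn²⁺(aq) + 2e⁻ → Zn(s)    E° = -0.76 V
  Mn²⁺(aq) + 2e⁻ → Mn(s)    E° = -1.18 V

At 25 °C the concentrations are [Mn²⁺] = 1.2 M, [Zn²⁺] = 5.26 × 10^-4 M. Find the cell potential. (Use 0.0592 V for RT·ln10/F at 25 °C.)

The Zn²⁺/Zn couple has the higher reduction potential and acts as the cathode, so E°_cell = -0.76 − (-1.18) = 0.42 V.
Balancing electrons gives n = 2; the reaction quotient is Q = [Mn²⁺]/[Zn²⁺] = 2280.
At 25 °C, E = E° − (0.0592/n) log Q = 0.42 − (0.0592/2)(3.358) = 0.420 − 0.099 = 0.321 V.

0.321 V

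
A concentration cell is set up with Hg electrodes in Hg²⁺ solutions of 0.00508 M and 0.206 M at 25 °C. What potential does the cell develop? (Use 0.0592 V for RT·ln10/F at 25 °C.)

Both half-cells are Hg²⁺/Hg, so E°_cell = 0. The concentrated side is the cathode; the cell reaction moves Hg²⁺ from high to low concentration with n = 2.
Q = [Hg²⁺]_dilute/[Hg²⁺]_conc = 0.00508/0.206 = 0.0247.
E = 0 − (0.0592/2) log Q = −(0.0592/2)(-1.608) = 0.0476 V.

0.048 V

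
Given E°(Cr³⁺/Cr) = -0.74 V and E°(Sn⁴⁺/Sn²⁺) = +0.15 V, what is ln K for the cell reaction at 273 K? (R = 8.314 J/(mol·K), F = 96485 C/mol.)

ln K = 227.0

E°_cell = +0.15 − (-0.74) = 0.89 V, with n = 6 electrons transferred.
At equilibrium E = 0, so the Nernst equation gives ln K = nFE°/RT = (6)(96485)(0.89)/((8.314)(273)) = 227.00.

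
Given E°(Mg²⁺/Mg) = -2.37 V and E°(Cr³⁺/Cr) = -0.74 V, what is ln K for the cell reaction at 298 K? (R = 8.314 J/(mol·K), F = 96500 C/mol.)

E°_cell = -0.74 − (-2.37) = 1.63 V, with n = 6 electrons transferred.
At equilibrium E = 0, so the Nernst equation gives ln K = nFE°/RT = (6)(96500)(1.63)/((8.314)(298)) = 380.93.

ln K = 380.9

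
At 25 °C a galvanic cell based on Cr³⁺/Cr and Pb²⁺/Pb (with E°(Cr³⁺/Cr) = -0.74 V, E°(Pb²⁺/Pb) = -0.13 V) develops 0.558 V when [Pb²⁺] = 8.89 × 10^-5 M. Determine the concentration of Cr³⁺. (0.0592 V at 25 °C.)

From the Nernst equation, log Q = n(E° − E)/0.0592 = 6(0.61 − 0.558)/0.0592 = 5.270, so Q = 1.86 × 10^5.
With Q = [Cr³⁺]^2/[Pb²⁺]^3 and the known concentrations, [Cr³⁺]^2 in the numerator gives [Cr³⁺] = 3.6 × 10^-4 M.

3.6 × 10^-4 M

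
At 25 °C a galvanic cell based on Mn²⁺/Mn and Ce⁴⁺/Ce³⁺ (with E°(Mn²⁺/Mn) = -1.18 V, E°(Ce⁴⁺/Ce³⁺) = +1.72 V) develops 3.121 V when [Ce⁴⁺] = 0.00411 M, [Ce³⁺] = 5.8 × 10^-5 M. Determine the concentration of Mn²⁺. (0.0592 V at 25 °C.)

From the Nernst equation, log Q = n(E° − E)/0.0592 = 2(2.90 − 3.121)/0.0592 = -7.466, so Q = 3.42 × 10^-8.
With Q = [Mn²⁺]·[Ce³⁺]^2/[Ce⁴⁺]^2 and the known concentrations, [Mn²⁺] in the numerator gives [Mn²⁺] = 1.7 × 10^-4 M.

1.7 × 10^-4 M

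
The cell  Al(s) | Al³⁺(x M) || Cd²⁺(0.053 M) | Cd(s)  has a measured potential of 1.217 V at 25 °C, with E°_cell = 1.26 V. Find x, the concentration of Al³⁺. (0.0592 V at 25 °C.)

1.8 M

From the Nernst equation, log Q = n(E° − E)/0.0592 = 6(1.26 − 1.217)/0.0592 = 4.358, so Q = 2.28 × 10^4.
With Q = [Al³⁺]^2/[Cd²⁺]^3 and the known concentrations, [Al³⁺]^2 in the numerator gives [Al³⁺] = 1.8 M.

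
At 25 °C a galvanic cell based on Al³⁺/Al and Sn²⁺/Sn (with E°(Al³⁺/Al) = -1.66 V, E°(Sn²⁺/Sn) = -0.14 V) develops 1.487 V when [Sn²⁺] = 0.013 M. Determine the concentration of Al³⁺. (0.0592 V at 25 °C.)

From the Nernst equation, log Q = n(E° − E)/0.0592 = 6(1.52 − 1.487)/0.0592 = 3.345, so Q = 2210.
With Q = [Al³⁺]^2/[Sn²⁺]^3 and the known concentrations, [Al³⁺]^2 in the numerator gives [Al³⁺] = 0.07 M.

0.07 M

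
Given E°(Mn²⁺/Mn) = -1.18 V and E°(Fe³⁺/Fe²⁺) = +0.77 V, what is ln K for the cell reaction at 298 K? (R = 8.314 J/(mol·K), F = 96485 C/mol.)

E°_cell = +0.77 − (-1.18) = 1.95 V, with n = 2 electrons transferred.
At equilibrium E = 0, so the Nernst equation gives ln K = nFE°/RT = (2)(96485)(1.95)/((8.314)(298)) = 151.88.

ln K = 151.9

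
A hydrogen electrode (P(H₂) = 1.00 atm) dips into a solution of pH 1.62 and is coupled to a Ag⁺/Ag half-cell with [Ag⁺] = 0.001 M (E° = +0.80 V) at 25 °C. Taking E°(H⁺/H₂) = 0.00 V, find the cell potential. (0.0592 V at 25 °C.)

0.72 V

The Ag⁺/Ag couple is the cathode, so E°_cell = 0.80 V; n = 2.
[H⁺] = 10^(−1.62) = 0.024 M, and Q = [H⁺]^2 / ([Ag⁺]^2·P(H₂)) = 575.
E = E° − (0.0592/2) log Q = 0.80 − (0.0592/2)(2.760) = 0.718 V.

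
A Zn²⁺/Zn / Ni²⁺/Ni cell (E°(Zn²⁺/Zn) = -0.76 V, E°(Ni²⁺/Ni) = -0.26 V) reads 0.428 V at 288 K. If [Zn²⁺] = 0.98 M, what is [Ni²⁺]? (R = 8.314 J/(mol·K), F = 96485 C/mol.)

0.003 M

From the Nernst equation, ln Q = nF(E° − E)/RT = 2×96485×(0.50 − 0.428)/(8.314×288) = 5.803, so Q = 331.
With Q = [Zn²⁺]/[Ni²⁺] and the known concentrations, [Ni²⁺] in the denominator gives [Ni²⁺] = 0.003 M.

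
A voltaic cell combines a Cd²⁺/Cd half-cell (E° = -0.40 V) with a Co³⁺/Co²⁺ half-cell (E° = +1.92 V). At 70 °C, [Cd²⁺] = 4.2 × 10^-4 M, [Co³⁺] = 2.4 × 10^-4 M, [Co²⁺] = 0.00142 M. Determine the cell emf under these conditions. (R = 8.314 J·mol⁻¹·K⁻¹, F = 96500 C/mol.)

2.38 V

The Co³⁺/Co²⁺ couple has the higher reduction potential and acts as the cathode, so E°_cell = +1.92 − (-0.40) = 2.32 V.
Balancing electrons gives n = 2; the reaction quotient is Q = [Cd²⁺]·[Co²⁺]^2/[Co³⁺]^2 = 0.0147.
E = E° − (RT/nF) ln Q = 2.32 − (8.314×343)/(2×96500) × (-4.220) = 2.320 + 0.062 = 2.382 V.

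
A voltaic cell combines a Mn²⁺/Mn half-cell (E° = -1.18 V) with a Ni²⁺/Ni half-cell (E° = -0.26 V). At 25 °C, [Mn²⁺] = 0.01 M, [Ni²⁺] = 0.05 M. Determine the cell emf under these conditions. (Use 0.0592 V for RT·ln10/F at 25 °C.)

0.941 V

The Ni²⁺/Ni couple has the higher reduction potential and acts as the cathode, so E°_cell = -0.26 − (-1.18) = 0.92 V.
Balancing electrons gives n = 2; the reaction quotient is Q = [Mn²⁺]/[Ni²⁺] = 0.200.
At 25 °C, E = E° − (0.0592/n) log Q = 0.92 − (0.0592/2)(-0.699) = 0.920 + 0.021 = 0.941 V.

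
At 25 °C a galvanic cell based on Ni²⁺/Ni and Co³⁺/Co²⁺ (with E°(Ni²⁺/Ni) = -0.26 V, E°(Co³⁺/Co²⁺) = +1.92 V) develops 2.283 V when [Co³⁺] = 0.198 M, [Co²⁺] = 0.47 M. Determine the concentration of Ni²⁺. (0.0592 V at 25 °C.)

5.9 × 10^-5 M

From the Nernst equation, log Q = n(E° − E)/0.0592 = 2(2.18 − 2.283)/0.0592 = -3.480, so Q = 3.31 × 10^-4.
With Q = [Ni²⁺]·[Co²⁺]^2/[Co³⁺]^2 and the known concentrations, [Ni²⁺] in the numerator gives [Ni²⁺] = 5.9 × 10^-5 M.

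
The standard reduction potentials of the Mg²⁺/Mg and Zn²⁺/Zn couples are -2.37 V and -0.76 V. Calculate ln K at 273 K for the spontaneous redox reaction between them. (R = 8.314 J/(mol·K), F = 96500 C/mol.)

ln K = 136.9

E°_cell = -0.76 − (-2.37) = 1.61 V, with n = 2 electrons transferred.
At equilibrium E = 0, so the Nernst equation gives ln K = nFE°/RT = (2)(96500)(1.61)/((8.314)(273)) = 136.90.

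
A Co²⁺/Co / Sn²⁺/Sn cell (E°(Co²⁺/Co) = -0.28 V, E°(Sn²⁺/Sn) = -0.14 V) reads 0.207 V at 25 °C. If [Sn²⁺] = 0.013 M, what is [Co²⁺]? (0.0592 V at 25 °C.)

7.1 × 10^-5 M

From the Nernst equation, log Q = n(E° − E)/0.0592 = 2(0.14 − 0.207)/0.0592 = -2.264, so Q = 0.00545.
With Q = [Co²⁺]/[Sn²⁺] and the known concentrations, [Co²⁺] in the numerator gives [Co²⁺] = 7.1 × 10^-5 M.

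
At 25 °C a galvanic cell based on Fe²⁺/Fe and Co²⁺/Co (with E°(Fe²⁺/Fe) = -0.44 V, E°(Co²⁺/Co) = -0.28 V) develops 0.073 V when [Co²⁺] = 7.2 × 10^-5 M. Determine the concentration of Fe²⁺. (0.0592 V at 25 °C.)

From the Nernst equation, log Q = n(E° − E)/0.0592 = 2(0.16 − 0.073)/0.0592 = 2.939, so Q = 869.
With Q = [Fe²⁺]/[Co²⁺] and the known concentrations, [Fe²⁺] in the numerator gives [Fe²⁺] = 0.063 M.

0.063 M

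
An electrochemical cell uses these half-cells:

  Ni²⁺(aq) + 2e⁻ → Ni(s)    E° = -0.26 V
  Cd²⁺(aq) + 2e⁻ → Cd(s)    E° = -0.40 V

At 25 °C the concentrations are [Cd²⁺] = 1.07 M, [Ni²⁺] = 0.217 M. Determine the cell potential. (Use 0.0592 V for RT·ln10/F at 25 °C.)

0.119 V

The Ni²⁺/Ni couple has the higher reduction potential and acts as the cathode, so E°_cell = -0.26 − (-0.40) = 0.14 V.
Balancing electrons gives n = 2; the reaction quotient is Q = [Cd²⁺]/[Ni²⁺] = 4.93.
At 25 °C, E = E° − (0.0592/n) log Q = 0.14 − (0.0592/2)(0.693) = 0.140 − 0.021 = 0.119 V.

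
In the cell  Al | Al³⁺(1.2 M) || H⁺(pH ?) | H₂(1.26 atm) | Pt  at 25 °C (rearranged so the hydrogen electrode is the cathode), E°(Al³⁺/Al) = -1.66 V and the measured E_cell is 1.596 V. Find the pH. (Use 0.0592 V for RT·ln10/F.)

pH = 1.00

E°_cell = 1.66 V and n = 6.
log Q = n(E° − E)/0.0592 = 6×(1.66 − 1.596)/0.0592 = 6.486.
With Q = [Al³⁺]^2·P(H₂)^3 / [H⁺]^6, solving for [H⁺] gives log[H⁺] = -1.005, so pH = 1.00.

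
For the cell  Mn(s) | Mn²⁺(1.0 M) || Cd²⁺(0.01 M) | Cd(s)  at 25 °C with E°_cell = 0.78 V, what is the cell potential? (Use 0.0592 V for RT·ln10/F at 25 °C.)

Balancing electrons gives n = 2; the reaction quotient is Q = [Mn²⁺]/[Cd²⁺] = 100.
At 25 °C, E = E° − (0.0592/n) log Q = 0.78 − (0.0592/2)(2.000) = 0.780 − 0.059 = 0.721 V.

0.721 V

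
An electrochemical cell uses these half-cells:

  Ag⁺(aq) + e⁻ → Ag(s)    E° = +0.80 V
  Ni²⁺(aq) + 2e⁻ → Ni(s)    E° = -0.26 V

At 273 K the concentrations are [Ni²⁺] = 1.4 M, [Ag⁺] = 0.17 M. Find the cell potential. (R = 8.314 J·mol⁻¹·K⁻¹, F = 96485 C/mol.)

The Ag⁺/Ag couple has the higher reduction potential and acts as the cathode, so E°_cell = +0.80 − (-0.26) = 1.06 V.
Balancing electrons gives n = 2; the reaction quotient is Q = [Ni²⁺]/[Ag⁺]^2 = 48.4.
E = E° − (RT/nF) ln Q = 1.06 − (8.314×273)/(2×96485) × (3.880) = 1.060 − 0.046 = 1.014 V.

1.01 V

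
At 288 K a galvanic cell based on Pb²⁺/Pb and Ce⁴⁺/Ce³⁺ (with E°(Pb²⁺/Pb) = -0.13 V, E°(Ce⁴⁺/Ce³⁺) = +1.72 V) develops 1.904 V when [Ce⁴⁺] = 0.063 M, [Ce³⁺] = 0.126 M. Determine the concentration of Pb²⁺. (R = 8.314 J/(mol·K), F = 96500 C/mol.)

From the Nernst equation, ln Q = nF(E° − E)/RT = 2×96500×(1.85 − 1.904)/(8.314×288) = -4.353, so Q = 0.0129.
With Q = [Pb²⁺]·[Ce³⁺]^2/[Ce⁴⁺]^2 and the known concentrations, [Pb²⁺] in the numerator gives [Pb²⁺] = 0.0032 M.

0.0032 M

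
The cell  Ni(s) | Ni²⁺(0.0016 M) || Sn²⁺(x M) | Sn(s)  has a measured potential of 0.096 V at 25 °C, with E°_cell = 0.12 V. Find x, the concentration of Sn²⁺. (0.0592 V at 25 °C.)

2.5 × 10^-4 M

From the Nernst equation, log Q = n(E° − E)/0.0592 = 2(0.12 − 0.096)/0.0592 = 0.811, so Q = 6.47.
With Q = [Ni²⁺]/[Sn²⁺] and the known concentrations, [Sn²⁺] in the denominator gives [Sn²⁺] = 2.5 × 10^-4 M.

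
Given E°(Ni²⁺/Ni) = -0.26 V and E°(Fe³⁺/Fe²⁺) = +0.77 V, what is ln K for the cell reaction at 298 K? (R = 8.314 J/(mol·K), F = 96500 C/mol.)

E°_cell = +0.77 − (-0.26) = 1.03 V, with n = 2 electrons transferred.
At equilibrium E = 0, so the Nernst equation gives ln K = nFE°/RT = (2)(96500)(1.03)/((8.314)(298)) = 80.24.

ln K = 80.2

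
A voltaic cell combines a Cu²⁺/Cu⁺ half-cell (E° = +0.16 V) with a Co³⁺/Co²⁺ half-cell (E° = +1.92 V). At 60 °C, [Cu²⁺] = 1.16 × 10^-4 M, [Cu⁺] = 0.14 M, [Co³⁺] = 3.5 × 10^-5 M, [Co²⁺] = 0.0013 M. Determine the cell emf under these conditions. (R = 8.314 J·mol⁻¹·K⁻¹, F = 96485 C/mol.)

1.86 V

The Co³⁺/Co²⁺ couple has the higher reduction potential and acts as the cathode, so E°_cell = +1.92 − (+0.16) = 1.76 V.
Balancing electrons gives n = 1; the reaction quotient is Q = [Cu²⁺]·[Co²⁺]/([Cu⁺]·[Co³⁺]) = 0.0308.
E = E° − (RT/nF) ln Q = 1.76 − (8.314×333)/(1×96485) × (-3.481) = 1.760 + 0.100 = 1.860 V.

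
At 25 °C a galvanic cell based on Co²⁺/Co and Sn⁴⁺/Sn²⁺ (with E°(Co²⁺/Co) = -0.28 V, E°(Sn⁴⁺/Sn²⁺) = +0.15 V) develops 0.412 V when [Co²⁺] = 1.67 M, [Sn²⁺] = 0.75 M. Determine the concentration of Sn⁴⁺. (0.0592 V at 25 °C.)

From the Nernst equation, log Q = n(E° − E)/0.0592 = 2(0.43 − 0.412)/0.0592 = 0.608, so Q = 4.06.
With Q = [Co²⁺]·[Sn²⁺]/[Sn⁴⁺] and the known concentrations, [Sn⁴⁺] in the denominator gives [Sn⁴⁺] = 0.31 M.

0.31 M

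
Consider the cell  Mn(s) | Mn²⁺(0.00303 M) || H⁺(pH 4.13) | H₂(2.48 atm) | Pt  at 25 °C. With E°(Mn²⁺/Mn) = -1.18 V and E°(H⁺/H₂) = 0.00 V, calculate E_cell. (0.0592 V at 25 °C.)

The hydrogen couple is the cathode, so E°_cell = 1.18 V; n = 2.
[H⁺] = 10^(−4.13) = 7.4 × 10^-5 M, and Q = [Mn²⁺]·P(H₂) / [H⁺]^2 = 1.37 × 10^6.
E = E° − (0.0592/2) log Q = 1.18 − (0.0592/2)(6.136) = 0.998 V.

1.00 V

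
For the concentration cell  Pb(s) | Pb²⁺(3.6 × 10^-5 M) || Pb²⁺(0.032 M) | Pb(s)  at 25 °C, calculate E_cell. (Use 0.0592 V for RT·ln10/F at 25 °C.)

0.087 V

Both half-cells are Pb²⁺/Pb, so E°_cell = 0. The concentrated side is the cathode; the cell reaction moves Pb²⁺ from high to low concentration with n = 2.
Q = [Pb²⁺]_dilute/[Pb²⁺]_conc = 3.6 × 10^-5/0.032 = 0.00112.
E = 0 − (0.0592/2) log Q = −(0.0592/2)(-2.949) = 0.0873 V.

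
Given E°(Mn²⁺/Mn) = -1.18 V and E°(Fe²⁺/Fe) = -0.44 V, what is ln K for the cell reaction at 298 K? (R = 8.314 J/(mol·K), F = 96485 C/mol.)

ln K = 57.6

E°_cell = -0.44 − (-1.18) = 0.74 V, with n = 2 electrons transferred.
At equilibrium E = 0, so the Nernst equation gives ln K = nFE°/RT = (2)(96485)(0.74)/((8.314)(298)) = 57.64.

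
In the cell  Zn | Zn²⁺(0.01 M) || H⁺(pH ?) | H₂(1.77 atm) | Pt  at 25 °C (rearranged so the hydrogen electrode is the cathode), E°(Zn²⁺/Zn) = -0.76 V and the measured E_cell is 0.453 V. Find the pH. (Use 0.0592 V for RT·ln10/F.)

E°_cell = 0.76 V and n = 2.
log Q = n(E° − E)/0.0592 = 2×(0.76 − 0.453)/0.0592 = 10.372.
With Q = [Zn²⁺]·P(H₂) / [H⁺]^2, solving for [H⁺] gives log[H⁺] = -6.062, so pH = 6.06.

pH = 6.06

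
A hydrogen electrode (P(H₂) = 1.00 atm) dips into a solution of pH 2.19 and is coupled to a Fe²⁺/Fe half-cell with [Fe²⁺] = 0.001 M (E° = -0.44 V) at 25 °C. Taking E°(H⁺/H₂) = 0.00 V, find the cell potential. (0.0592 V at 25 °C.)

The hydrogen couple is the cathode, so E°_cell = 0.44 V; n = 2.
[H⁺] = 10^(−2.19) = 0.0065 M, and Q = [Fe²⁺]·P(H₂) / [H⁺]^2 = 24.0.
E = E° − (0.0592/2) log Q = 0.44 − (0.0592/2)(1.380) = 0.399 V.

0.40 V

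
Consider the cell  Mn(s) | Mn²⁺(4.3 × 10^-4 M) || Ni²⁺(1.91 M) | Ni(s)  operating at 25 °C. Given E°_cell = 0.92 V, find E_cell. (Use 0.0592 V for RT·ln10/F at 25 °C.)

1.03 V

Balancing electrons gives n = 2; the reaction quotient is Q = [Mn²⁺]/[Ni²⁺] = 2.25 × 10^-4.
At 25 °C, E = E° − (0.0592/n) log Q = 0.92 − (0.0592/2)(-3.648) = 0.920 + 0.108 = 1.028 V.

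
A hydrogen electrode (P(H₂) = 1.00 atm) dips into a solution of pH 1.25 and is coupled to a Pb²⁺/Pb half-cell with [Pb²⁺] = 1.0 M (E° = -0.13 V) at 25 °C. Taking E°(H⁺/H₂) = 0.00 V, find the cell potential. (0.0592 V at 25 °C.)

0.056 V

The hydrogen couple is the cathode, so E°_cell = 0.13 V; n = 2.
[H⁺] = 10^(−1.25) = 0.056 M, and Q = [Pb²⁺]·P(H₂) / [H⁺]^2 = 316.
E = E° − (0.0592/2) log Q = 0.13 − (0.0592/2)(2.500) = 0.056 V.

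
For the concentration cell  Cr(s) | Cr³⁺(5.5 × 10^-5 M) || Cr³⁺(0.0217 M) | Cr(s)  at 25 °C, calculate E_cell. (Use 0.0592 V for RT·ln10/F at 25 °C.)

0.051 V

Both half-cells are Cr³⁺/Cr, so E°_cell = 0. The concentrated side is the cathode; the cell reaction moves Cr³⁺ from high to low concentration with n = 3.
Q = [Cr³⁺]_dilute/[Cr³⁺]_conc = 5.5 × 10^-5/0.0217 = 0.00253.
E = 0 − (0.0592/3) log Q = −(0.0592/3)(-2.596) = 0.0512 V.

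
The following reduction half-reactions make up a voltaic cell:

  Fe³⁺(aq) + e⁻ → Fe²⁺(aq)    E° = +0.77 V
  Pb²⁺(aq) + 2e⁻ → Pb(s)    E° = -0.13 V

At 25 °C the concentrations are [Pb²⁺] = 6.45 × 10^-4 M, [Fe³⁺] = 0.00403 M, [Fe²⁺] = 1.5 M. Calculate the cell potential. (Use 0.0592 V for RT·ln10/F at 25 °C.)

0.842 V

The Fe³⁺/Fe²⁺ couple has the higher reduction potential and acts as the cathode, so E°_cell = +0.77 − (-0.13) = 0.90 V.
Balancing electrons gives n = 2; the reaction quotient is Q = [Pb²⁺]·[Fe²⁺]^2/[Fe³⁺]^2 = 89.4.
At 25 °C, E = E° − (0.0592/n) log Q = 0.90 − (0.0592/2)(1.951) = 0.900 − 0.058 = 0.842 V.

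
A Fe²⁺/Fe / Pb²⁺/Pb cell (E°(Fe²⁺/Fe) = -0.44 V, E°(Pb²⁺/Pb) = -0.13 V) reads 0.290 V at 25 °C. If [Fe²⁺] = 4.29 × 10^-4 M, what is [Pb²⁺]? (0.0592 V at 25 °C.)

From the Nernst equation, log Q = n(E° − E)/0.0592 = 2(0.31 − 0.290)/0.0592 = 0.676, so Q = 4.74.
With Q = [Fe²⁺]/[Pb²⁺] and the known concentrations, [Pb²⁺] in the denominator gives [Pb²⁺] = 9.1 × 10^-5 M.

9.1 × 10^-5 M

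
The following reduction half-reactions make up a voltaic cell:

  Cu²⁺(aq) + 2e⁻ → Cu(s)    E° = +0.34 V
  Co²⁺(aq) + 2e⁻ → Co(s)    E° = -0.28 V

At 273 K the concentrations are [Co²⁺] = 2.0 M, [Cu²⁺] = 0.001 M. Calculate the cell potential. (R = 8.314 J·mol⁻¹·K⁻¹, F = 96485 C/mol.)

0.531 V

The Cu²⁺/Cu couple has the higher reduction potential and acts as the cathode, so E°_cell = +0.34 − (-0.28) = 0.62 V.
Balancing electrons gives n = 2; the reaction quotient is Q = [Co²⁺]/[Cu²⁺] = 2000.
E = E° − (RT/nF) ln Q = 0.62 − (8.314×273)/(2×96485) × (7.601) = 0.620 − 0.089 = 0.531 V.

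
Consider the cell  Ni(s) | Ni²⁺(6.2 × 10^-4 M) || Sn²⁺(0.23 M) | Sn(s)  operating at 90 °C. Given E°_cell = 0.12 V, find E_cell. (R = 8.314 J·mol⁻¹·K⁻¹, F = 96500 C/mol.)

Balancing electrons gives n = 2; the reaction quotient is Q = [Ni²⁺]/[Sn²⁺] = 0.00270.
E = E° − (RT/nF) ln Q = 0.12 − (8.314×363)/(2×96500) × (-5.916) = 0.120 + 0.093 = 0.213 V.

0.213 V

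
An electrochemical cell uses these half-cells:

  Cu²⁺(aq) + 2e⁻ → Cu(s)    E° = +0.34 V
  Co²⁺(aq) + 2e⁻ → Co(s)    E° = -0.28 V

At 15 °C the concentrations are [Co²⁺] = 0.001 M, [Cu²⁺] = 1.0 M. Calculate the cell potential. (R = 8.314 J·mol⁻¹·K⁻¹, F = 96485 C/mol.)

0.706 V

The Cu²⁺/Cu couple has the higher reduction potential and acts as the cathode, so E°_cell = +0.34 − (-0.28) = 0.62 V.
Balancing electrons gives n = 2; the reaction quotient is Q = [Co²⁺]/[Cu²⁺] = 0.00100.
E = E° − (RT/nF) ln Q = 0.62 − (8.314×288)/(2×96485) × (-6.908) = 0.620 + 0.086 = 0.706 V.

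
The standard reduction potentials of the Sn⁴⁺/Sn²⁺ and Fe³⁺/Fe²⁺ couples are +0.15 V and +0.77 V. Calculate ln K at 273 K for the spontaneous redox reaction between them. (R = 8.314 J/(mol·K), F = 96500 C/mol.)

ln K = 52.7

E°_cell = +0.77 − (+0.15) = 0.62 V, with n = 2 electrons transferred.
At equilibrium E = 0, so the Nernst equation gives ln K = nFE°/RT = (2)(96500)(0.62)/((8.314)(273)) = 52.72.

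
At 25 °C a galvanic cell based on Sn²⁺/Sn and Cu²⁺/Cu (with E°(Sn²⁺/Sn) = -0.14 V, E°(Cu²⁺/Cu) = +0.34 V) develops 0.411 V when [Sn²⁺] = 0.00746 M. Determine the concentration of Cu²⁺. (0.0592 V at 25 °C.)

From the Nernst equation, log Q = n(E° − E)/0.0592 = 2(0.48 − 0.411)/0.0592 = 2.331, so Q = 214.
With Q = [Sn²⁺]/[Cu²⁺] and the known concentrations, [Cu²⁺] in the denominator gives [Cu²⁺] = 3.5 × 10^-5 M.

3.5 × 10^-5 M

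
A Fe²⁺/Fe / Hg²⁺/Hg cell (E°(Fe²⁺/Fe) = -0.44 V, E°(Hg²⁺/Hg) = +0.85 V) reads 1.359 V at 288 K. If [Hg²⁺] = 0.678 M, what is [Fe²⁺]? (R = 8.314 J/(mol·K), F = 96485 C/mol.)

0.0026 M

From the Nernst equation, ln Q = nF(E° − E)/RT = 2×96485×(1.29 − 1.359)/(8.314×288) = -5.561, so Q = 0.00385.
With Q = [Fe²⁺]/[Hg²⁺] and the known concentrations, [Fe²⁺] in the numerator gives [Fe²⁺] = 0.0026 M.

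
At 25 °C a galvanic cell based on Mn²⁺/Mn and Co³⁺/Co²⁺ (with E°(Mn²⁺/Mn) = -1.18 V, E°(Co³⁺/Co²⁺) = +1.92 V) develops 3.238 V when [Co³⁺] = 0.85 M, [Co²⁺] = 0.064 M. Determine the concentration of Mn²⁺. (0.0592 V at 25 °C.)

0.0038 M

From the Nernst equation, log Q = n(E° − E)/0.0592 = 2(3.10 − 3.238)/0.0592 = -4.662, so Q = 2.18 × 10^-5.
With Q = [Mn²⁺]·[Co²⁺]^2/[Co³⁺]^2 and the known concentrations, [Mn²⁺] in the numerator gives [Mn²⁺] = 0.0038 M.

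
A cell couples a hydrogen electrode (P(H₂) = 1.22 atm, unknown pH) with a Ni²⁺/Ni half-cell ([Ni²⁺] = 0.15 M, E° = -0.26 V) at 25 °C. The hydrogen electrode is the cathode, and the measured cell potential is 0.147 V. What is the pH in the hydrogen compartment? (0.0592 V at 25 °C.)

E°_cell = 0.26 V and n = 2.
log Q = n(E° − E)/0.0592 = 2×(0.26 − 0.147)/0.0592 = 3.818.
With Q = [Ni²⁺]·P(H₂) / [H⁺]^2, solving for [H⁺] gives log[H⁺] = -2.278, so pH = 2.28.

pH = 2.28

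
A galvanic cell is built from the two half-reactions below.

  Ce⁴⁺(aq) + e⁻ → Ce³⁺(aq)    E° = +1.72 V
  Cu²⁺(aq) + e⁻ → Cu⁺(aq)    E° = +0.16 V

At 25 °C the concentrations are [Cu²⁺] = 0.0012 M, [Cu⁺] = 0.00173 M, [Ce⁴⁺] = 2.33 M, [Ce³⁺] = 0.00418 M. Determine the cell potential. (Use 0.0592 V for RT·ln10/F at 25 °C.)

The Ce⁴⁺/Ce³⁺ couple has the higher reduction potential and acts as the cathode, so E°_cell = +1.72 − (+0.16) = 1.56 V.
Balancing electrons gives n = 1; the reaction quotient is Q = [Cu²⁺]·[Ce³⁺]/([Cu⁺]·[Ce⁴⁺]) = 0.00124.
At 25 °C, E = E° − (0.0592/n) log Q = 1.56 − (0.0592/1)(-2.905) = 1.560 + 0.172 = 1.732 V.

1.73 V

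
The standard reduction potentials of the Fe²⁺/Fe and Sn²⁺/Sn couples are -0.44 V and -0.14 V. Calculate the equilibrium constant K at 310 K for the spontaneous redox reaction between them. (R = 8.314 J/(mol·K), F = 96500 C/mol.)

5.7 × 10^9

E°_cell = -0.14 − (-0.44) = 0.30 V, with n = 2 electrons transferred.
At equilibrium E = 0, so the Nernst equation gives ln K = nFE°/RT = (2)(96500)(0.30)/((8.314)(310)) = 22.47.
K = e^22.47 = 5.7 × 10^9.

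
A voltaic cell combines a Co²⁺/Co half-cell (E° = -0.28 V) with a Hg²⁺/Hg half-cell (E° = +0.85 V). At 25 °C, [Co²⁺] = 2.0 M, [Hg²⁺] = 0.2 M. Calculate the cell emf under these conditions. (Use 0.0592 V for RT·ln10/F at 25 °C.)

1.10 V

The Hg²⁺/Hg couple has the higher reduction potential and acts as the cathode, so E°_cell = +0.85 − (-0.28) = 1.13 V.
Balancing electrons gives n = 2; the reaction quotient is Q = [Co²⁺]/[Hg²⁺] = 10.0.
At 25 °C, E = E° − (0.0592/n) log Q = 1.13 − (0.0592/2)(1.000) = 1.130 − 0.030 = 1.100 V.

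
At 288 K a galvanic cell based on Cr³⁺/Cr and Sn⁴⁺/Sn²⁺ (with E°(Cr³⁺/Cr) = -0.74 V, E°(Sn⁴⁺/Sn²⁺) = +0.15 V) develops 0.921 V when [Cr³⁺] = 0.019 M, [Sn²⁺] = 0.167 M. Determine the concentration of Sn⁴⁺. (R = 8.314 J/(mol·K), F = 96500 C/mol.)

From the Nernst equation, ln Q = nF(E° − E)/RT = 6×96500×(0.89 − 0.921)/(8.314×288) = -7.496, so Q = 5.55 × 10^-4.
With Q = [Cr³⁺]^2·[Sn²⁺]^3/[Sn⁴⁺]^3 and the known concentrations, [Sn⁴⁺]^3 in the denominator gives [Sn⁴⁺] = 0.14 M.

0.14 M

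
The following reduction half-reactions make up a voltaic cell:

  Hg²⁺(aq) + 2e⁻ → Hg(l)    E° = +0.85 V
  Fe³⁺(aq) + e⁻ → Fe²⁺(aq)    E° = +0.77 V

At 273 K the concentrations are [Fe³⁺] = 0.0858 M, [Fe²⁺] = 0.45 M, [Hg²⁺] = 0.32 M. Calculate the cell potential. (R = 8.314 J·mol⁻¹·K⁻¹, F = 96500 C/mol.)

0.106 V

The Hg²⁺/Hg couple has the higher reduction potential and acts as the cathode, so E°_cell = +0.85 − (+0.77) = 0.08 V.
Balancing electrons gives n = 2; the reaction quotient is Q = [Fe³⁺]^2/([Fe²⁺]^2·[Hg²⁺]) = 0.114.
E = E° − (RT/nF) ln Q = 0.08 − (8.314×273)/(2×96500) × (-2.175) = 0.080 + 0.026 = 0.106 V.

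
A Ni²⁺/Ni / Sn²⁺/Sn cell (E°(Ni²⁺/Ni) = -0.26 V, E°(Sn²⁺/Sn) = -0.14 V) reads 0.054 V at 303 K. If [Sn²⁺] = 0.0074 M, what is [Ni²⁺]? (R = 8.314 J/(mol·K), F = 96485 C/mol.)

1.2 M

From the Nernst equation, ln Q = nF(E° − E)/RT = 2×96485×(0.12 − 0.054)/(8.314×303) = 5.056, so Q = 157.
With Q = [Ni²⁺]/[Sn²⁺] and the known concentrations, [Ni²⁺] in the numerator gives [Ni²⁺] = 1.2 M.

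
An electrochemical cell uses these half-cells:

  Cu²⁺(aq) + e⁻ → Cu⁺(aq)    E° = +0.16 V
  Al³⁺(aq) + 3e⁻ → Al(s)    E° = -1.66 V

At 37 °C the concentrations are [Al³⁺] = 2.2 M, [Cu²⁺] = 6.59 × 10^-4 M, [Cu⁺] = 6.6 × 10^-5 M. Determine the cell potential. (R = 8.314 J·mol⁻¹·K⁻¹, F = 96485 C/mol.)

The Cu²⁺/Cu⁺ couple has the higher reduction potential and acts as the cathode, so E°_cell = +0.16 − (-1.66) = 1.82 V.
Balancing electrons gives n = 3; the reaction quotient is Q = [Al³⁺]·[Cu⁺]^3/[Cu²⁺]^3 = 0.00221.
E = E° − (RT/nF) ln Q = 1.82 − (8.314×310)/(3×96485) × (-6.115) = 1.820 + 0.054 = 1.874 V.

1.87 V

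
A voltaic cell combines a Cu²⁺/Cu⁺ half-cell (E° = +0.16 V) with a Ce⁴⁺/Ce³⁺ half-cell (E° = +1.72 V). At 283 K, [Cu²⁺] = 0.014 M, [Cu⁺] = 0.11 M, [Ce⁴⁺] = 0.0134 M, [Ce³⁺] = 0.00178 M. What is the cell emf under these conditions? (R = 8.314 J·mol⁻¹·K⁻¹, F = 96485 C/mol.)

The Ce⁴⁺/Ce³⁺ couple has the higher reduction potential and acts as the cathode, so E°_cell = +1.72 − (+0.16) = 1.56 V.
Balancing electrons gives n = 1; the reaction quotient is Q = [Cu²⁺]·[Ce³⁺]/([Cu⁺]·[Ce⁴⁺]) = 0.0169.
E = E° − (RT/nF) ln Q = 1.56 − (8.314×283)/(1×96485) × (-4.080) = 1.560 + 0.099 = 1.659 V.

1.66 V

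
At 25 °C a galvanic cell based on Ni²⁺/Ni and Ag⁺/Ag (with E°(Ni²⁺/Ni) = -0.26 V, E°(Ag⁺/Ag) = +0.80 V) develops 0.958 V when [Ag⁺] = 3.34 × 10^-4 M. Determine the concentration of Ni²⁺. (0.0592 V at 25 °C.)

From the Nernst equation, log Q = n(E° − E)/0.0592 = 2(1.06 − 0.958)/0.0592 = 3.446, so Q = 2790.
With Q = [Ni²⁺]/[Ag⁺]^2 and the known concentrations, [Ni²⁺] in the numerator gives [Ni²⁺] = 3.1 × 10^-4 M.

3.1 × 10^-4 M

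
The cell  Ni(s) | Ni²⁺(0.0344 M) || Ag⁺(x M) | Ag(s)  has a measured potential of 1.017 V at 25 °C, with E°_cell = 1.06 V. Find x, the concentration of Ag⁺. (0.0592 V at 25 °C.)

From the Nernst equation, log Q = n(E° − E)/0.0592 = 2(1.06 − 1.017)/0.0592 = 1.453, so Q = 28.4.
With Q = [Ni²⁺]/[Ag⁺]^2 and the known concentrations, [Ag⁺]^2 in the denominator gives [Ag⁺] = 0.035 M.

0.035 M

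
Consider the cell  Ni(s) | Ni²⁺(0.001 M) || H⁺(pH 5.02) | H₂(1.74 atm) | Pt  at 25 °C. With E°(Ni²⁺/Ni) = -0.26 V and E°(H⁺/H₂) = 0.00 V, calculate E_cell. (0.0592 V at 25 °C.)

0.044 V

The hydrogen couple is the cathode, so E°_cell = 0.26 V; n = 2.
[H⁺] = 10^(−5.02) = 9.5 × 10^-6 M, and Q = [Ni²⁺]·P(H₂) / [H⁺]^2 = 1.91 × 10^7.
E = E° − (0.0592/2) log Q = 0.26 − (0.0592/2)(7.281) = 0.044 V.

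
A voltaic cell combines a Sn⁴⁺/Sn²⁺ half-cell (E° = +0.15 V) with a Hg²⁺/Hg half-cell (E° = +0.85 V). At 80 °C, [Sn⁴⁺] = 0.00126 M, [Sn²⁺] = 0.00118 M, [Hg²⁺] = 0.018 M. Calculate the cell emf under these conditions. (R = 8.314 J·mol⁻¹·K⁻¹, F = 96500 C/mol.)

The Hg²⁺/Hg couple has the higher reduction potential and acts as the cathode, so E°_cell = +0.85 − (+0.15) = 0.70 V.
Balancing electrons gives n = 2; the reaction quotient is Q = [Sn⁴⁺]/([Sn²⁺]·[Hg²⁺]) = 59.3.
E = E° − (RT/nF) ln Q = 0.70 − (8.314×353)/(2×96500) × (4.083) = 0.700 − 0.062 = 0.638 V.

0.638 V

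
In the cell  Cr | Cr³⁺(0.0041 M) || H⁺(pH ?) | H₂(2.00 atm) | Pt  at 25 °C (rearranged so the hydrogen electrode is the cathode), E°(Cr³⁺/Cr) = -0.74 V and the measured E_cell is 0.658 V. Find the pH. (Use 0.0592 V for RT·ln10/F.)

E°_cell = 0.74 V and n = 6.
log Q = n(E° − E)/0.0592 = 6×(0.74 − 0.658)/0.0592 = 8.311.
With Q = [Cr³⁺]^2·P(H₂)^3 / [H⁺]^6, solving for [H⁺] gives log[H⁺] = -2.030, so pH = 2.03.

pH = 2.03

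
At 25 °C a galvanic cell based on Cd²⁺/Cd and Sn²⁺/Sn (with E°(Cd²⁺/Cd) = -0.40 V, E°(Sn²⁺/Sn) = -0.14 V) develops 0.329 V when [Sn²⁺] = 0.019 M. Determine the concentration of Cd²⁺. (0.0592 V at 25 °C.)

From the Nernst equation, log Q = n(E° − E)/0.0592 = 2(0.26 − 0.329)/0.0592 = -2.331, so Q = 0.00467.
With Q = [Cd²⁺]/[Sn²⁺] and the known concentrations, [Cd²⁺] in the numerator gives [Cd²⁺] = 8.9 × 10^-5 M.

8.9 × 10^-5 M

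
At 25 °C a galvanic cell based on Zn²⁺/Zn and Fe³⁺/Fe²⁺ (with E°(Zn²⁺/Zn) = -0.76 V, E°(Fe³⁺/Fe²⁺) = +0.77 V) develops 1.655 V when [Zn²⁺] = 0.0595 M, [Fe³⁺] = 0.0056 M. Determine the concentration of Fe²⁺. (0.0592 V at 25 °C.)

1.8 × 10^-4 M

From the Nernst equation, log Q = n(E° − E)/0.0592 = 2(1.53 − 1.655)/0.0592 = -4.223, so Q = 5.98 × 10^-5.
With Q = [Zn²⁺]·[Fe²⁺]^2/[Fe³⁺]^2 and the known concentrations, [Fe²⁺]^2 in the numerator gives [Fe²⁺] = 1.8 × 10^-4 M.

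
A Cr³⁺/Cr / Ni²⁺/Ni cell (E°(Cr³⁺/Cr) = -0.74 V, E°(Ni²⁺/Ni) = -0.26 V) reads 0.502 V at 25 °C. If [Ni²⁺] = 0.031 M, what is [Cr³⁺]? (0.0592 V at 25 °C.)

4.2 × 10^-4 M

From the Nernst equation, log Q = n(E° − E)/0.0592 = 6(0.48 − 0.502)/0.0592 = -2.230, so Q = 0.00589.
With Q = [Cr³⁺]^2/[Ni²⁺]^3 and the known concentrations, [Cr³⁺]^2 in the numerator gives [Cr³⁺] = 4.2 × 10^-4 M.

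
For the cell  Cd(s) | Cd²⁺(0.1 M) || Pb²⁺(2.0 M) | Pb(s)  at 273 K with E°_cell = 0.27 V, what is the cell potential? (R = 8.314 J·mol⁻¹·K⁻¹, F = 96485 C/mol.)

0.305 V

Balancing electrons gives n = 2; the reaction quotient is Q = [Cd²⁺]/[Pb²⁺] = 0.0500.
E = E° − (RT/nF) ln Q = 0.27 − (8.314×273)/(2×96485) × (-2.996) = 0.270 + 0.035 = 0.305 V.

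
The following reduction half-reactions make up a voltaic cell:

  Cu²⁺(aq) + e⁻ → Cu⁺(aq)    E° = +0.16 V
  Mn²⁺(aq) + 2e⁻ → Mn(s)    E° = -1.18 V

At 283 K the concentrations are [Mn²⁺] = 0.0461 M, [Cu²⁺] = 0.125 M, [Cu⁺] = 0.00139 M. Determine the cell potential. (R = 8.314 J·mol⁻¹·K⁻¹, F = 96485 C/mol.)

The Cu²⁺/Cu⁺ couple has the higher reduction potential and acts as the cathode, so E°_cell = +0.16 − (-1.18) = 1.34 V.
Balancing electrons gives n = 2; the reaction quotient is Q = [Mn²⁺]·[Cu⁺]^2/[Cu²⁺]^2 = 5.7 × 10^-6.
E = E° − (RT/nF) ln Q = 1.34 − (8.314×283)/(2×96485) × (-12.075) = 1.340 + 0.147 = 1.487 V.

1.49 V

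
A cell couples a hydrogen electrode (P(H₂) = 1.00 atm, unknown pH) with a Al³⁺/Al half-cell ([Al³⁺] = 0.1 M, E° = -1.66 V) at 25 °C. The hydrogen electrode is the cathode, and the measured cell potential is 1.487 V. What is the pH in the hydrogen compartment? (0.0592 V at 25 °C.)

pH = 3.26

E°_cell = 1.66 V and n = 6.
log Q = n(E° − E)/0.0592 = 6×(1.66 − 1.487)/0.0592 = 17.534.
With Q = [Al³⁺]^2·P(H₂)^3 / [H⁺]^6, solving for [H⁺] gives log[H⁺] = -3.256, so pH = 3.26.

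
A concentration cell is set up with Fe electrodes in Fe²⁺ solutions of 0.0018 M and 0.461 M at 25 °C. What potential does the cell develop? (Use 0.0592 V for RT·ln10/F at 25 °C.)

0.071 V

Both half-cells are Fe²⁺/Fe, so E°_cell = 0. The concentrated side is the cathode; the cell reaction moves Fe²⁺ from high to low concentration with n = 2.
Q = [Fe²⁺]_dilute/[Fe²⁺]_conc = 0.0018/0.461 = 0.00390.
E = 0 − (0.0592/2) log Q = −(0.0592/2)(-2.408) = 0.0713 V.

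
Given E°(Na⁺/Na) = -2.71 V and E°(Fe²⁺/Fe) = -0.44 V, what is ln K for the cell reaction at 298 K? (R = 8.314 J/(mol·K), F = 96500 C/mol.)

E°_cell = -0.44 − (-2.71) = 2.27 V, with n = 2 electrons transferred.
At equilibrium E = 0, so the Nernst equation gives ln K = nFE°/RT = (2)(96500)(2.27)/((8.314)(298)) = 176.83.

ln K = 176.8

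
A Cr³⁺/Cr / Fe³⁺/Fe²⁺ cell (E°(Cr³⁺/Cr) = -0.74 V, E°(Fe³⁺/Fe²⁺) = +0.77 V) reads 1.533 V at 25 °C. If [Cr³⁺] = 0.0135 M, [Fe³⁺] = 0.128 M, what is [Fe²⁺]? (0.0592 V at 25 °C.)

From the Nernst equation, log Q = n(E° − E)/0.0592 = 3(1.51 − 1.533)/0.0592 = -1.166, so Q = 0.0683.
With Q = [Cr³⁺]·[Fe²⁺]^3/[Fe³⁺]^3 and the known concentrations, [Fe²⁺]^3 in the numerator gives [Fe²⁺] = 0.22 M.

0.22 M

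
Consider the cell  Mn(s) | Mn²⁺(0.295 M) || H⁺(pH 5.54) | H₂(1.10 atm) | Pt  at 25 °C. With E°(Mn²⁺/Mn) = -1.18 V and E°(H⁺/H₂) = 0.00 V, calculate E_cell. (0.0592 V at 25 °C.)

0.87 V

The hydrogen couple is the cathode, so E°_cell = 1.18 V; n = 2.
[H⁺] = 10^(−5.54) = 2.9 × 10^-6 M, and Q = [Mn²⁺]·P(H₂) / [H⁺]^2 = 3.9 × 10^10.
E = E° − (0.0592/2) log Q = 1.18 − (0.0592/2)(10.591) = 0.867 V.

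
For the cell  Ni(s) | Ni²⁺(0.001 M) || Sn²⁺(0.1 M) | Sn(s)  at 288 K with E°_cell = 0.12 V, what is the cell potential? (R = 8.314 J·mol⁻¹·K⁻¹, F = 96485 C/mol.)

0.177 V

Balancing electrons gives n = 2; the reaction quotient is Q = [Ni²⁺]/[Sn²⁺] = 0.0100.
E = E° − (RT/nF) ln Q = 0.12 − (8.314×288)/(2×96485) × (-4.605) = 0.120 + 0.057 = 0.177 V.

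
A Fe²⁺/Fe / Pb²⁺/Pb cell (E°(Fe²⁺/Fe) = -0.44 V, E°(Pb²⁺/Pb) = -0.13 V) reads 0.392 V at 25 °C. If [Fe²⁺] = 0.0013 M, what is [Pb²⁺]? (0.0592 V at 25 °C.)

0.77 M

From the Nernst equation, log Q = n(E° − E)/0.0592 = 2(0.31 − 0.392)/0.0592 = -2.770, so Q = 0.00170.
With Q = [Fe²⁺]/[Pb²⁺] and the known concentrations, [Pb²⁺] in the denominator gives [Pb²⁺] = 0.77 M.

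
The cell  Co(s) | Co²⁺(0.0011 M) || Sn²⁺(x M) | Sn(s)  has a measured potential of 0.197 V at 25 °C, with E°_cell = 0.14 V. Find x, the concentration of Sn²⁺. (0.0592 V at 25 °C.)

From the Nernst equation, log Q = n(E° − E)/0.0592 = 2(0.14 − 0.197)/0.0592 = -1.926, so Q = 0.0119.
With Q = [Co²⁺]/[Sn²⁺] and the known concentrations, [Sn²⁺] in the denominator gives [Sn²⁺] = 0.093 M.

0.093 M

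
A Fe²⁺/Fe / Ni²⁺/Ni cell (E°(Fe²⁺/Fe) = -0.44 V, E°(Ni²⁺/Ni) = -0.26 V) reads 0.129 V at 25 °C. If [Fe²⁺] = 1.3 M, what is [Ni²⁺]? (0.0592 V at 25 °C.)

0.025 M

From the Nernst equation, log Q = n(E° − E)/0.0592 = 2(0.18 − 0.129)/0.0592 = 1.723, so Q = 52.8.
With Q = [Fe²⁺]/[Ni²⁺] and the known concentrations, [Ni²⁺] in the denominator gives [Ni²⁺] = 0.025 M.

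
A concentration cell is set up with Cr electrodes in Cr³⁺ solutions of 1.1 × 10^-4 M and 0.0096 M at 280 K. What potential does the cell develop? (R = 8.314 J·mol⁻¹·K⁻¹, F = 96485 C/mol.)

0.036 V

Both half-cells are Cr³⁺/Cr, so E°_cell = 0. The concentrated side is the cathode; the cell reaction moves Cr³⁺ from high to low concentration with n = 3.
Q = [Cr³⁺]_dilute/[Cr³⁺]_conc = 1.1 × 10^-4/0.0096 = 0.0115.
E = 0 − (RT/nF) ln Q = −((8.314×280)/(3×96485))(-4.469) = 0.0359 V.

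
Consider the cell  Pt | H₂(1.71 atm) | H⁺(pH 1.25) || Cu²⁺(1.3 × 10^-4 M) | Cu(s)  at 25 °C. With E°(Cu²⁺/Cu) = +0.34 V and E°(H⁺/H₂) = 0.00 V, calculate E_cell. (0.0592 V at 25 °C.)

The Cu²⁺/Cu couple is the cathode, so E°_cell = 0.34 V; n = 2.
[H⁺] = 10^(−1.25) = 0.056 M, and Q = [H⁺]^2 / ([Cu²⁺]·P(H₂)) = 14.2.
E = E° − (0.0592/2) log Q = 0.34 − (0.0592/2)(1.153) = 0.306 V.

0.31 V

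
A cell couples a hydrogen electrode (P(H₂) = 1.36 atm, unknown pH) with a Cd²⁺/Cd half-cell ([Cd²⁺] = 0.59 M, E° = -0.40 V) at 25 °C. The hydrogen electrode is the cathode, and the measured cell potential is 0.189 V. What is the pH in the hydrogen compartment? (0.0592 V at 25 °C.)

pH = 3.61

E°_cell = 0.40 V and n = 2.
log Q = n(E° − E)/0.0592 = 2×(0.40 − 0.189)/0.0592 = 7.128.
With Q = [Cd²⁺]·P(H₂) / [H⁺]^2, solving for [H⁺] gives log[H⁺] = -3.612, so pH = 3.61.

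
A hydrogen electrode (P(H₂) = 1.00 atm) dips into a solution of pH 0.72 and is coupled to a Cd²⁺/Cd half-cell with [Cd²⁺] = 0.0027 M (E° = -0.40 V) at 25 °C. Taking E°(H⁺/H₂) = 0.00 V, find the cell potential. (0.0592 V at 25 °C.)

0.43 V

The hydrogen couple is the cathode, so E°_cell = 0.40 V; n = 2.
[H⁺] = 10^(−0.72) = 0.19 M, and Q = [Cd²⁺]·P(H₂) / [H⁺]^2 = 0.0744.
E = E° − (0.0592/2) log Q = 0.40 − (0.0592/2)(-1.129) = 0.433 V.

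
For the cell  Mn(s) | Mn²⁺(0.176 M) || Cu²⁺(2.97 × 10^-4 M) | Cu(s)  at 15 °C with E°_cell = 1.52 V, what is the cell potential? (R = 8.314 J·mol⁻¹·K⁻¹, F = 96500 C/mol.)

Balancing electrons gives n = 2; the reaction quotient is Q = [Mn²⁺]/[Cu²⁺] = 593.
E = E° − (RT/nF) ln Q = 1.52 − (8.314×288)/(2×96500) × (6.385) = 1.520 − 0.079 = 1.441 V.

1.44 V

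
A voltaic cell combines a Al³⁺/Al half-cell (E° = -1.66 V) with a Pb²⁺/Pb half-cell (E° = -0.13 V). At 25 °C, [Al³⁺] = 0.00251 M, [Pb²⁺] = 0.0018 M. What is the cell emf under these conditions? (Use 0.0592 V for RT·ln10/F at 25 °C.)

1.50 V

The Pb²⁺/Pb couple has the higher reduction potential and acts as the cathode, so E°_cell = -0.13 − (-1.66) = 1.53 V.
Balancing electrons gives n = 6; the reaction quotient is Q = [Al³⁺]^2/[Pb²⁺]^3 = 1080.
At 25 °C, E = E° − (0.0592/n) log Q = 1.53 − (0.0592/6)(3.034) = 1.530 − 0.030 = 1.500 V.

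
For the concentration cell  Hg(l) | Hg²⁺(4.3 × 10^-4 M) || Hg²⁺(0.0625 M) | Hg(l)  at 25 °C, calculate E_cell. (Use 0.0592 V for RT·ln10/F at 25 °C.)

0.064 V

Both half-cells are Hg²⁺/Hg, so E°_cell = 0. The concentrated side is the cathode; the cell reaction moves Hg²⁺ from high to low concentration with n = 2.
Q = [Hg²⁺]_dilute/[Hg²⁺]_conc = 4.3 × 10^-4/0.0625 = 0.00688.
E = 0 − (0.0592/2) log Q = −(0.0592/2)(-2.162) = 0.0640 V.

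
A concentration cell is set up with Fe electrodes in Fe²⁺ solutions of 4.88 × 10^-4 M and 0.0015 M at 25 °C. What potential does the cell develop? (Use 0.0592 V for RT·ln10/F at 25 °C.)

0.014 V

Both half-cells are Fe²⁺/Fe, so E°_cell = 0. The concentrated side is the cathode; the cell reaction moves Fe²⁺ from high to low concentration with n = 2.
Q = [Fe²⁺]_dilute/[Fe²⁺]_conc = 4.88 × 10^-4/0.0015 = 0.325.
E = 0 − (0.0592/2) log Q = −(0.0592/2)(-0.488) = 0.0144 V.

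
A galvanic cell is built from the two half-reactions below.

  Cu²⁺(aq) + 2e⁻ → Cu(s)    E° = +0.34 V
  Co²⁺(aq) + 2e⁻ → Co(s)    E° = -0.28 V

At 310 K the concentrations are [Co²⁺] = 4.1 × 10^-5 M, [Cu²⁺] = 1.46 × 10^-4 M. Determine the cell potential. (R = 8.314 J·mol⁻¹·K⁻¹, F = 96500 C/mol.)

0.637 V

The Cu²⁺/Cu couple has the higher reduction potential and acts as the cathode, so E°_cell = +0.34 − (-0.28) = 0.62 V.
Balancing electrons gives n = 2; the reaction quotient is Q = [Co²⁺]/[Cu²⁺] = 0.281.
E = E° − (RT/nF) ln Q = 0.62 − (8.314×310)/(2×96500) × (-1.270) = 0.620 + 0.017 = 0.637 V.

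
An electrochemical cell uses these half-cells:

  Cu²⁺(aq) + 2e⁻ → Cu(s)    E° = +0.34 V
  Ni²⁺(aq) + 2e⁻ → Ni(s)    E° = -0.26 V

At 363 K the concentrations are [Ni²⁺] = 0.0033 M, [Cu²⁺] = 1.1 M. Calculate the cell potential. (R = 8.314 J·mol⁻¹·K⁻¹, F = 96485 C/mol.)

0.691 V

The Cu²⁺/Cu couple has the higher reduction potential and acts as the cathode, so E°_cell = +0.34 − (-0.26) = 0.60 V.
Balancing electrons gives n = 2; the reaction quotient is Q = [Ni²⁺]/[Cu²⁺] = 0.00300.
E = E° − (RT/nF) ln Q = 0.60 − (8.314×363)/(2×96485) × (-5.809) = 0.600 + 0.091 = 0.691 V.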